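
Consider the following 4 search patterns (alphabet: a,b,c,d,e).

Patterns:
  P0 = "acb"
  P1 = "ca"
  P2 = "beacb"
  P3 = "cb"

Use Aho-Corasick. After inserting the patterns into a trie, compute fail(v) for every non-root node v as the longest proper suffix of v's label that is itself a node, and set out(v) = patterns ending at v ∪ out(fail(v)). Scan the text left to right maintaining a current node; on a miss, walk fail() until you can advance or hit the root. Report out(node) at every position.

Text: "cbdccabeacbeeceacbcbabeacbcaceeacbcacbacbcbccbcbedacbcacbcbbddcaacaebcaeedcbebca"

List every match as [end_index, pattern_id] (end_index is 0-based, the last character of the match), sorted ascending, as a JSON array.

Build automaton:
Trie (insert patterns):
  0='ε' goto a→1 b→6 c→4
  1='a' goto c→2
  2='ac' goto b→3
  3='acb' goto ·  [P0 ends]
  4='c' goto a→5 b→11
  5='ca' goto ·  [P1 ends]
  6='b' goto e→7
  7='be' goto a→8
  8='bea' goto c→9
  9='beac' goto b→10
  10='beacb' goto ·  [P2 ends]
  11='cb' goto ·  [P3 ends]

Failure links (BFS by depth):
  fail(1) 'a': from fail(0)=0 chase 'a': 0 ⇒ 0;  out=∅∪out(0)=∅
  fail(4) 'c': from fail(0)=0 chase 'c': 0 ⇒ 0;  out=∅∪out(0)=∅
  fail(6) 'b': from fail(0)=0 chase 'b': 0 ⇒ 0;  out=∅∪out(0)=∅
  fail(2) 'ac': from fail(1)=0 chase 'c': 0 ⇒ 4;  out=∅∪out(4)=∅
  fail(5) 'ca': from fail(4)=0 chase 'a': 0 ⇒ 1;  out={1}∪out(1)={1}
  fail(7) 'be': from fail(6)=0 chase 'e': 0 ⇒ 0;  out=∅∪out(0)=∅
  fail(11) 'cb': from fail(4)=0 chase 'b': 0 ⇒ 6;  out={3}∪out(6)={3}
  fail(3) 'acb': from fail(2)=4 chase 'b': 4 ⇒ 11;  out={0}∪out(11)={0,3}
  fail(8) 'bea': from fail(7)=0 chase 'a': 0 ⇒ 1;  out=∅∪out(1)=∅
  fail(9) 'beac': from fail(8)=1 chase 'c': 1 ⇒ 2;  out=∅∪out(2)=∅
  fail(10) 'beacb': from fail(9)=2 chase 'b': 2 ⇒ 3;  out={2}∪out(3)={0,2,3}

Scan:
pos 0 'c': at 4
pos 1 'b': at 11  → match P3@[0:1]
pos 2 'd': at 0 (fail-walked)
pos 3 'c': at 4
pos 4 'c': at 4 (fail-walked)
pos 5 'a': at 5  → match P1@[4:5]
pos 6 'b': at 6 (fail-walked)
pos 7 'e': at 7
pos 8 'a': at 8
pos 9 'c': at 9
pos 10 'b': at 10  → match P0@[8:10],P2@[6:10],P3@[9:10]
pos 11 'e': at 7 (fail-walked)
pos 12 'e': at 0 (fail-walked)
pos 13 'c': at 4
pos 14 'e': at 0 (fail-walked)
pos 15 'a': at 1
pos 16 'c': at 2
pos 17 'b': at 3  → match P0@[15:17],P3@[16:17]
pos 18 'c': at 4 (fail-walked)
pos 19 'b': at 11  → match P3@[18:19]
pos 20 'a': at 1 (fail-walked)
pos 21 'b': at 6 (fail-walked)
pos 22 'e': at 7
pos 23 'a': at 8
pos 24 'c': at 9
pos 25 'b': at 10  → match P0@[23:25],P2@[21:25],P3@[24:25]
pos 26 'c': at 4 (fail-walked)
pos 27 'a': at 5  → match P1@[26:27]
pos 28 'c': at 2 (fail-walked)
pos 29 'e': at 0 (fail-walked)
pos 30 'e': at 0
pos 31 'a': at 1
pos 32 'c': at 2
pos 33 'b': at 3  → match P0@[31:33],P3@[32:33]
pos 34 'c': at 4 (fail-walked)
pos 35 'a': at 5  → match P1@[34:35]
pos 36 'c': at 2 (fail-walked)
pos 37 'b': at 3  → match P0@[35:37],P3@[36:37]
pos 38 'a': at 1 (fail-walked)
pos 39 'c': at 2
pos 40 'b': at 3  → match P0@[38:40],P3@[39:40]
pos 41 'c': at 4 (fail-walked)
pos 42 'b': at 11  → match P3@[41:42]
pos 43 'c': at 4 (fail-walked)
pos 44 'c': at 4 (fail-walked)
pos 45 'b': at 11  → match P3@[44:45]
pos 46 'c': at 4 (fail-walked)
pos 47 'b': at 11  → match P3@[46:47]
pos 48 'e': at 7 (fail-walked)
pos 49 'd': at 0 (fail-walked)
pos 50 'a': at 1
pos 51 'c': at 2
pos 52 'b': at 3  → match P0@[50:52],P3@[51:52]
pos 53 'c': at 4 (fail-walked)
pos 54 'a': at 5  → match P1@[53:54]
pos 55 'c': at 2 (fail-walked)
pos 56 'b': at 3  → match P0@[54:56],P3@[55:56]
pos 57 'c': at 4 (fail-walked)
pos 58 'b': at 11  → match P3@[57:58]
pos 59 'b': at 6 (fail-walked)
pos 60 'd': at 0 (fail-walked)
pos 61 'd': at 0
pos 62 'c': at 4
pos 63 'a': at 5  → match P1@[62:63]
pos 64 'a': at 1 (fail-walked)
pos 65 'c': at 2
pos 66 'a': at 5 (fail-walked)  → match P1@[65:66]
pos 67 'e': at 0 (fail-walked)
pos 68 'b': at 6
pos 69 'c': at 4 (fail-walked)
pos 70 'a': at 5  → match P1@[69:70]
pos 71 'e': at 0 (fail-walked)
pos 72 'e': at 0
pos 73 'd': at 0
pos 74 'c': at 4
pos 75 'b': at 11  → match P3@[74:75]
pos 76 'e': at 7 (fail-walked)
pos 77 'b': at 6 (fail-walked)
pos 78 'c': at 4 (fail-walked)
pos 79 'a': at 5  → match P1@[78:79]

Result: [[1,3],[5,1],[10,0],[10,2],[10,3],[17,0],[17,3],[19,3],[25,0],[25,2],[25,3],[27,1],[33,0],[33,3],[35,1],[37,0],[37,3],[40,0],[40,3],[42,3],[45,3],[47,3],[52,0],[52,3],[54,1],[56,0],[56,3],[58,3],[63,1],[66,1],[70,1],[75,3],[79,1]]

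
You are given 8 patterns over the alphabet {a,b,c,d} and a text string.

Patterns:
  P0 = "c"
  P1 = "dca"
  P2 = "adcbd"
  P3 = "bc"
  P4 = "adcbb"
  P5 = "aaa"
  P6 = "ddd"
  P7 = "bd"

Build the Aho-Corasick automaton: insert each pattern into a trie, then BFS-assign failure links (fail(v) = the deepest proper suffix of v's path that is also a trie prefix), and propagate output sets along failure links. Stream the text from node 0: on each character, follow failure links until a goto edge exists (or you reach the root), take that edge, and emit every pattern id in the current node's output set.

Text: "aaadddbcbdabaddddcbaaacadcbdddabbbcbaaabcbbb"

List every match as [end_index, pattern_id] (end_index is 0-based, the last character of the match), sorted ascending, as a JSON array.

Construct AC machine:
Trie (insert patterns):
  0='ε' goto a→5 b→10 c→1 d→2
  1='c' goto ·  [P0 ends]
  2='d' goto c→3 d→15
  3='dc' goto a→4
  4='dca' goto ·  [P1 ends]
  5='a' goto a→13 d→6
  6='ad' goto c→7
  7='adc' goto b→8
  8='adcb' goto b→12 d→9
  9='adcbd' goto ·  [P2 ends]
  10='b' goto c→11 d→17
  11='bc' goto ·  [P3 ends]
  12='adcbb' goto ·  [P4 ends]
  13='aa' goto a→14
  14='aaa' goto ·  [P5 ends]
  15='dd' goto d→16
  16='ddd' goto ·  [P6 ends]
  17='bd' goto ·  [P7 ends]

BFS fail/out derivation:
  fail(1) 'c': from fail(0)=0 chase 'c': 0 ⇒ 0;  out={0}∪out(0)={0}
  fail(2) 'd': from fail(0)=0 chase 'd': 0 ⇒ 0;  out=∅∪out(0)=∅
  fail(5) 'a': from fail(0)=0 chase 'a': 0 ⇒ 0;  out=∅∪out(0)=∅
  fail(10) 'b': from fail(0)=0 chase 'b': 0 ⇒ 0;  out=∅∪out(0)=∅
  fail(3) 'dc': from fail(2)=0 chase 'c': 0 ⇒ 1;  out=∅∪out(1)={0}
  fail(6) 'ad': from fail(5)=0 chase 'd': 0 ⇒ 2;  out=∅∪out(2)=∅
  fail(11) 'bc': from fail(10)=0 chase 'c': 0 ⇒ 1;  out={3}∪out(1)={0,3}
  fail(13) 'aa': from fail(5)=0 chase 'a': 0 ⇒ 5;  out=∅∪out(5)=∅
  fail(15) 'dd': from fail(2)=0 chase 'd': 0 ⇒ 2;  out=∅∪out(2)=∅
  fail(17) 'bd': from fail(10)=0 chase 'd': 0 ⇒ 2;  out={7}∪out(2)={7}
  fail(4) 'dca': from fail(3)=1 chase 'a': 1→0 ⇒ 5;  out={1}∪out(5)={1}
  fail(7) 'adc': from fail(6)=2 chase 'c': 2 ⇒ 3;  out=∅∪out(3)={0}
  fail(14) 'aaa': from fail(13)=5 chase 'a': 5 ⇒ 13;  out={5}∪out(13)={5}
  fail(16) 'ddd': from fail(15)=2 chase 'd': 2 ⇒ 15;  out={6}∪out(15)={6}
  fail(8) 'adcb': from fail(7)=3 chase 'b': 3→1→0 ⇒ 10;  out=∅∪out(10)=∅
  fail(9) 'adcbd': from fail(8)=10 chase 'd': 10 ⇒ 17;  out={2}∪out(17)={2,7}
  fail(12) 'adcbb': from fail(8)=10 chase 'b': 10→0 ⇒ 10;  out={4}∪out(10)={4}

Run:
pos 0 'a': at 5
pos 1 'a': at 13
pos 2 'a': at 14  emit P5@[0:2]
pos 3 'd': at 6 (fail-walked)
pos 4 'd': at 15 (fail-walked)
pos 5 'd': at 16  emit P6@[3:5]
pos 6 'b': at 10 (fail-walked)
pos 7 'c': at 11  emit P0@[7:7],P3@[6:7]
pos 8 'b': at 10 (fail-walked)
pos 9 'd': at 17  emit P7@[8:9]
pos 10 'a': at 5 (fail-walked)
pos 11 'b': at 10 (fail-walked)
pos 12 'a': at 5 (fail-walked)
pos 13 'd': at 6
pos 14 'd': at 15 (fail-walked)
pos 15 'd': at 16  emit P6@[13:15]
pos 16 'd': at 16 (fail-walked)  emit P6@[14:16]
pos 17 'c': at 3 (fail-walked)  emit P0@[17:17]
pos 18 'b': at 10 (fail-walked)
pos 19 'a': at 5 (fail-walked)
pos 20 'a': at 13
pos 21 'a': at 14  emit P5@[19:21]
pos 22 'c': at 1 (fail-walked)  emit P0@[22:22]
pos 23 'a': at 5 (fail-walked)
pos 24 'd': at 6
pos 25 'c': at 7  emit P0@[25:25]
pos 26 'b': at 8
pos 27 'd': at 9  emit P2@[23:27],P7@[26:27]
pos 28 'd': at 15 (fail-walked)
pos 29 'd': at 16  emit P6@[27:29]
pos 30 'a': at 5 (fail-walked)
pos 31 'b': at 10 (fail-walked)
pos 32 'b': at 10 (fail-walked)
pos 33 'b': at 10 (fail-walked)
pos 34 'c': at 11  emit P0@[34:34],P3@[33:34]
pos 35 'b': at 10 (fail-walked)
pos 36 'a': at 5 (fail-walked)
pos 37 'a': at 13
pos 38 'a': at 14  emit P5@[36:38]
pos 39 'b': at 10 (fail-walked)
pos 40 'c': at 11  emit P0@[40:40],P3@[39:40]
pos 41 'b': at 10 (fail-walked)
pos 42 'b': at 10 (fail-walked)
pos 43 'b': at 10 (fail-walked)

Result: [[2,5],[5,6],[7,0],[7,3],[9,7],[15,6],[16,6],[17,0],[21,5],[22,0],[25,0],[27,2],[27,7],[29,6],[34,0],[34,3],[38,5],[40,0],[40,3]]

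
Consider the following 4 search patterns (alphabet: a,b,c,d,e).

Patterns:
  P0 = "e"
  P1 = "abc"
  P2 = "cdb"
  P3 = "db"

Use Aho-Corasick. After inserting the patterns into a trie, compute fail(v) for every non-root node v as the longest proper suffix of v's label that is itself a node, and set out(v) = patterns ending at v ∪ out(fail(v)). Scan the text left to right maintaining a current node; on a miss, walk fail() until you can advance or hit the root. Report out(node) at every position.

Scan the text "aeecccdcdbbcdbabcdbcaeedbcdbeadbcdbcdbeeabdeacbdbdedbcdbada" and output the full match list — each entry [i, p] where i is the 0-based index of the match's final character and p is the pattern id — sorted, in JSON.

Build:
Trie (insert patterns):
  n0 'ε': a→2 c→5 d→8 e→1
  n1 'e': ·  [P0 ends]
  n2 'a': b→3
  n3 'ab': c→4
  n4 'abc': ·  [P1 ends]
  n5 'c': d→6
  n6 'cd': b→7
  n7 'cdb': ·  [P2 ends]
  n8 'd': b→9
  n9 'db': ·  [P3 ends]

Failure links (BFS by depth):
  n1('e'): parent n0 fail=0; on 'e' 0 → fail=0;  out {0}∪∅={0}
  n2('a'): parent n0 fail=0; on 'a' 0 → fail=0;  out ∅∪∅=∅
  n5('c'): parent n0 fail=0; on 'c' 0 → fail=0;  out ∅∪∅=∅
  n8('d'): parent n0 fail=0; on 'd' 0 → fail=0;  out ∅∪∅=∅
  n3('ab'): parent n2 fail=0; on 'b' 0 → fail=0;  out ∅∪∅=∅
  n6('cd'): parent n5 fail=0; on 'd' 0 → fail=8;  out ∅∪∅=∅
  n9('db'): parent n8 fail=0; on 'b' 0 → fail=0;  out {3}∪∅={3}
  n4('abc'): parent n3 fail=0; on 'c' 0 → fail=5;  out {1}∪∅={1}
  n7('cdb'): parent n6 fail=8; on 'b' 8 → fail=9;  out {2}∪{3}={2,3}

Scan:
pos 0 'a': at 2
pos 1 'e': at 1 (fail-walked)  → match P0@[1:1]
pos 2 'e': at 1 (fail-walked)  → match P0@[2:2]
pos 3 'c': at 5 (fail-walked)
pos 4 'c': at 5 (fail-walked)
pos 5 'c': at 5 (fail-walked)
pos 6 'd': at 6
pos 7 'c': at 5 (fail-walked)
pos 8 'd': at 6
pos 9 'b': at 7  → match P2@[7:9],P3@[8:9]
pos 10 'b': at 0 (fail-walked)
pos 11 'c': at 5
pos 12 'd': at 6
pos 13 'b': at 7  → match P2@[11:13],P3@[12:13]
pos 14 'a': at 2 (fail-walked)
pos 15 'b': at 3
pos 16 'c': at 4  → match P1@[14:16]
pos 17 'd': at 6 (fail-walked)
pos 18 'b': at 7  → match P2@[16:18],P3@[17:18]
pos 19 'c': at 5 (fail-walked)
pos 20 'a': at 2 (fail-walked)
pos 21 'e': at 1 (fail-walked)  → match P0@[21:21]
pos 22 'e': at 1 (fail-walked)  → match P0@[22:22]
pos 23 'd': at 8 (fail-walked)
pos 24 'b': at 9  → match P3@[23:24]
pos 25 'c': at 5 (fail-walked)
pos 26 'd': at 6
pos 27 'b': at 7  → match P2@[25:27],P3@[26:27]
pos 28 'e': at 1 (fail-walked)  → match P0@[28:28]
pos 29 'a': at 2 (fail-walked)
pos 30 'd': at 8 (fail-walked)
pos 31 'b': at 9  → match P3@[30:31]
pos 32 'c': at 5 (fail-walked)
pos 33 'd': at 6
pos 34 'b': at 7  → match P2@[32:34],P3@[33:34]
pos 35 'c': at 5 (fail-walked)
pos 36 'd': at 6
pos 37 'b': at 7  → match P2@[35:37],P3@[36:37]
pos 38 'e': at 1 (fail-walked)  → match P0@[38:38]
pos 39 'e': at 1 (fail-walked)  → match P0@[39:39]
pos 40 'a': at 2 (fail-walked)
pos 41 'b': at 3
pos 42 'd': at 8 (fail-walked)
pos 43 'e': at 1 (fail-walked)  → match P0@[43:43]
pos 44 'a': at 2 (fail-walked)
pos 45 'c': at 5 (fail-walked)
pos 46 'b': at 0 (fail-walked)
pos 47 'd': at 8
pos 48 'b': at 9  → match P3@[47:48]
pos 49 'd': at 8 (fail-walked)
pos 50 'e': at 1 (fail-walked)  → match P0@[50:50]
pos 51 'd': at 8 (fail-walked)
pos 52 'b': at 9  → match P3@[51:52]
pos 53 'c': at 5 (fail-walked)
pos 54 'd': at 6
pos 55 'b': at 7  → match P2@[53:55],P3@[54:55]
pos 56 'a': at 2 (fail-walked)
pos 57 'd': at 8 (fail-walked)
pos 58 'a': at 2 (fail-walked)

Result: [[1,0],[2,0],[9,2],[9,3],[13,2],[13,3],[16,1],[18,2],[18,3],[21,0],[22,0],[24,3],[27,2],[27,3],[28,0],[31,3],[34,2],[34,3],[37,2],[37,3],[38,0],[39,0],[43,0],[48,3],[50,0],[52,3],[55,2],[55,3]]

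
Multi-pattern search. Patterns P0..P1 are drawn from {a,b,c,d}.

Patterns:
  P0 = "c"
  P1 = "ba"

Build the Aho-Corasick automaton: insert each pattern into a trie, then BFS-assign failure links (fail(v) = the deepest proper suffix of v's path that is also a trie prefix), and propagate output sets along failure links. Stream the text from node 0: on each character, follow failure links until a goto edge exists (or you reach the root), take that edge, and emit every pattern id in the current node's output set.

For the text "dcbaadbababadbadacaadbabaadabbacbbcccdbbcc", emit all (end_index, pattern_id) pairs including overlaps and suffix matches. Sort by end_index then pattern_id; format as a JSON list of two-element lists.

Build:
Trie nodes:
  0='ε' goto b→2 c→1
  1='c' goto ·  ←P0
  2='b' goto a→3
  3='ba' goto ·  ←P1

Failure links (BFS by depth):
  fail(1) 'c': from fail(0)=0 chase 'c': 0 ⇒ 0;  out={0}∪out(0)={0}
  fail(2) 'b': from fail(0)=0 chase 'b': 0 ⇒ 0;  out=∅∪out(0)=∅
  fail(3) 'ba': from fail(2)=0 chase 'a': 0 ⇒ 0;  out={1}∪out(0)={1}

Run:
pos 0 'd': at 0
pos 1 'c': at 1  emit P0@[1:1]
pos 2 'b': at 2 ·f
pos 3 'a': at 3  emit P1@[2:3]
pos 4 'a': at 0 ·f
pos 5 'd': at 0
pos 6 'b': at 2
pos 7 'a': at 3  emit P1@[6:7]
pos 8 'b': at 2 ·f
pos 9 'a': at 3  emit P1@[8:9]
pos 10 'b': at 2 ·f
pos 11 'a': at 3  emit P1@[10:11]
pos 12 'd': at 0 ·f
pos 13 'b': at 2
pos 14 'a': at 3  emit P1@[13:14]
pos 15 'd': at 0 ·f
pos 16 'a': at 0
pos 17 'c': at 1  emit P0@[17:17]
pos 18 'a': at 0 ·f
pos 19 'a': at 0
pos 20 'd': at 0
pos 21 'b': at 2
pos 22 'a': at 3  emit P1@[21:22]
pos 23 'b': at 2 ·f
pos 24 'a': at 3  emit P1@[23:24]
pos 25 'a': at 0 ·f
pos 26 'd': at 0
pos 27 'a': at 0
pos 28 'b': at 2
pos 29 'b': at 2 ·f
pos 30 'a': at 3  emit P1@[29:30]
pos 31 'c': at 1 ·f  emit P0@[31:31]
pos 32 'b': at 2 ·f
pos 33 'b': at 2 ·f
pos 34 'c': at 1 ·f  emit P0@[34:34]
pos 35 'c': at 1 ·f  emit P0@[35:35]
pos 36 'c': at 1 ·f  emit P0@[36:36]
pos 37 'd': at 0 ·f
pos 38 'b': at 2
pos 39 'b': at 2 ·f
pos 40 'c': at 1 ·f  emit P0@[40:40]
pos 41 'c': at 1 ·f  emit P0@[41:41]

Matches: [[1,0],[3,1],[7,1],[9,1],[11,1],[14,1],[17,0],[22,1],[24,1],[30,1],[31,0],[34,0],[35,0],[36,0],[40,0],[41,0]]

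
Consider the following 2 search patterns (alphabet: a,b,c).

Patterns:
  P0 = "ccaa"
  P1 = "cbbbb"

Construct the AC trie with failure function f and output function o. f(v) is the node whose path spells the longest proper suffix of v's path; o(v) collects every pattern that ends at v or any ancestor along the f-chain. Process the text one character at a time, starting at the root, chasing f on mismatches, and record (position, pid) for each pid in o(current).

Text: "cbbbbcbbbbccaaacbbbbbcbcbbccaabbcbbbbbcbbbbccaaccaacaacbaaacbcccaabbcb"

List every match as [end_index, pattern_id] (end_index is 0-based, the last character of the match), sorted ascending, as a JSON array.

Build:
Trie nodes:
  0='ε' goto c→1
  1='c' goto b→5 c→2
  2='cc' goto a→3
  3='cca' goto a→4
  4='ccaa' goto ·  [P0 ends]
  5='cb' goto b→6
  6='cbb' goto b→7
  7='cbbb' goto b→8
  8='cbbbb' goto ·  [P1 ends]

Failure links (BFS by depth):
  fail(1) 'c': from fail(0)=0 chase 'c': 0 ⇒ 0;  out=∅∪out(0)=∅
  fail(2) 'cc': from fail(1)=0 chase 'c': 0 ⇒ 1;  out=∅∪out(1)=∅
  fail(5) 'cb': from fail(1)=0 chase 'b': 0 ⇒ 0;  out=∅∪out(0)=∅
  fail(3) 'cca': from fail(2)=1 chase 'a': 1→0 ⇒ 0;  out=∅∪out(0)=∅
  fail(6) 'cbb': from fail(5)=0 chase 'b': 0 ⇒ 0;  out=∅∪out(0)=∅
  fail(4) 'ccaa': from fail(3)=0 chase 'a': 0 ⇒ 0;  out={0}∪out(0)={0}
  fail(7) 'cbbb': from fail(6)=0 chase 'b': 0 ⇒ 0;  out=∅∪out(0)=∅
  fail(8) 'cbbbb': from fail(7)=0 chase 'b': 0 ⇒ 0;  out={1}∪out(0)={1}

Run:
pos 0 'c': at 1
pos 1 'b': at 5
pos 2 'b': at 6
pos 3 'b': at 7
pos 4 'b': at 8  → match P1@[0:4]
pos 5 'c': at 1 (fail-walked)
pos 6 'b': at 5
pos 7 'b': at 6
pos 8 'b': at 7
pos 9 'b': at 8  → match P1@[5:9]
pos 10 'c': at 1 (fail-walked)
pos 11 'c': at 2
pos 12 'a': at 3
pos 13 'a': at 4  → match P0@[10:13]
pos 14 'a': at 0 (fail-walked)
pos 15 'c': at 1
pos 16 'b': at 5
pos 17 'b': at 6
pos 18 'b': at 7
pos 19 'b': at 8  → match P1@[15:19]
pos 20 'b': at 0 (fail-walked)
pos 21 'c': at 1
pos 22 'b': at 5
pos 23 'c': at 1 (fail-walked)
pos 24 'b': at 5
pos 25 'b': at 6
pos 26 'c': at 1 (fail-walked)
pos 27 'c': at 2
pos 28 'a': at 3
pos 29 'a': at 4  → match P0@[26:29]
pos 30 'b': at 0 (fail-walked)
pos 31 'b': at 0
pos 32 'c': at 1
pos 33 'b': at 5
pos 34 'b': at 6
pos 35 'b': at 7
pos 36 'b': at 8  → match P1@[32:36]
pos 37 'b': at 0 (fail-walked)
pos 38 'c': at 1
pos 39 'b': at 5
pos 40 'b': at 6
pos 41 'b': at 7
pos 42 'b': at 8  → match P1@[38:42]
pos 43 'c': at 1 (fail-walked)
pos 44 'c': at 2
pos 45 'a': at 3
pos 46 'a': at 4  → match P0@[43:46]
pos 47 'c': at 1 (fail-walked)
pos 48 'c': at 2
pos 49 'a': at 3
pos 50 'a': at 4  → match P0@[47:50]
pos 51 'c': at 1 (fail-walked)
pos 52 'a': at 0 (fail-walked)
pos 53 'a': at 0
pos 54 'c': at 1
pos 55 'b': at 5
pos 56 'a': at 0 (fail-walked)
pos 57 'a': at 0
pos 58 'a': at 0
pos 59 'c': at 1
pos 60 'b': at 5
pos 61 'c': at 1 (fail-walked)
pos 62 'c': at 2
pos 63 'c': at 2 (fail-walked)
pos 64 'a': at 3
pos 65 'a': at 4  → match P0@[62:65]
pos 66 'b': at 0 (fail-walked)
pos 67 'b': at 0
pos 68 'c': at 1
pos 69 'b': at 5

Result: [[4,1],[9,1],[13,0],[19,1],[29,0],[36,1],[42,1],[46,0],[50,0],[65,0]]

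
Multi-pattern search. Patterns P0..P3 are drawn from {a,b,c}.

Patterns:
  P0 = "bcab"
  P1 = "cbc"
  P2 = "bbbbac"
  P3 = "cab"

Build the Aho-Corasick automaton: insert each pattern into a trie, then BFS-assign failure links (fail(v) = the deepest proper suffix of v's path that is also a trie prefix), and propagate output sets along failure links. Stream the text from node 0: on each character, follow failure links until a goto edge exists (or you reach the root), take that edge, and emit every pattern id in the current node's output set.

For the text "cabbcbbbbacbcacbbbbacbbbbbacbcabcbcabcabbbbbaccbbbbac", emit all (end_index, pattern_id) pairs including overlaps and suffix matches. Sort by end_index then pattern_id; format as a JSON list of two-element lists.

Construct AC machine:
Trie nodes:
  n0 'ε': b→1 c→5
  n1 'b': b→8 c→2
  n2 'bc': a→3
  n3 'bca': b→4
  n4 'bcab': ·  [P0 ends]
  n5 'c': a→13 b→6
  n6 'cb': c→7
  n7 'cbc': ·  [P1 ends]
  n8 'bb': b→9
  n9 'bbb': b→10
  n10 'bbbb': a→11
  n11 'bbbba': c→12
  n12 'bbbbac': ·  [P2 ends]
  n13 'ca': b→14
  n14 'cab': ·  [P3 ends]

BFS fail/out derivation:
  fail(1) 'b': from fail(0)=0 chase 'b': 0 ⇒ 0;  out=∅∪out(0)=∅
  fail(5) 'c': from fail(0)=0 chase 'c': 0 ⇒ 0;  out=∅∪out(0)=∅
  fail(2) 'bc': from fail(1)=0 chase 'c': 0 ⇒ 5;  out=∅∪out(5)=∅
  fail(6) 'cb': from fail(5)=0 chase 'b': 0 ⇒ 1;  out=∅∪out(1)=∅
  fail(8) 'bb': from fail(1)=0 chase 'b': 0 ⇒ 1;  out=∅∪out(1)=∅
  fail(13) 'ca': from fail(5)=0 chase 'a': 0 ⇒ 0;  out=∅∪out(0)=∅
  fail(3) 'bca': from fail(2)=5 chase 'a': 5 ⇒ 13;  out=∅∪out(13)=∅
  fail(7) 'cbc': from fail(6)=1 chase 'c': 1 ⇒ 2;  out={1}∪out(2)={1}
  fail(9) 'bbb': from fail(8)=1 chase 'b': 1 ⇒ 8;  out=∅∪out(8)=∅
  fail(14) 'cab': from fail(13)=0 chase 'b': 0 ⇒ 1;  out={3}∪out(1)={3}
  fail(4) 'bcab': from fail(3)=13 chase 'b': 13 ⇒ 14;  out={0}∪out(14)={0,3}
  fail(10) 'bbbb': from fail(9)=8 chase 'b': 8 ⇒ 9;  out=∅∪out(9)=∅
  fail(11) 'bbbba': from fail(10)=9 chase 'a': 9→8→1→0 ⇒ 0;  out=∅∪out(0)=∅
  fail(12) 'bbbbac': from fail(11)=0 chase 'c': 0 ⇒ 5;  out={2}∪out(5)={2}

Text stream:
pos 0 'c': at 5
pos 1 'a': at 13
pos 2 'b': at 14  emit P3@[0:2]
pos 3 'b': at 8 ·f
pos 4 'c': at 2 ·f
pos 5 'b': at 6 ·f
pos 6 'b': at 8 ·f
pos 7 'b': at 9
pos 8 'b': at 10
pos 9 'a': at 11
pos 10 'c': at 12  emit P2@[5:10]
pos 11 'b': at 6 ·f
pos 12 'c': at 7  emit P1@[10:12]
pos 13 'a': at 3 ·f
pos 14 'c': at 5 ·f
pos 15 'b': at 6
pos 16 'b': at 8 ·f
pos 17 'b': at 9
pos 18 'b': at 10
pos 19 'a': at 11
pos 20 'c': at 12  emit P2@[15:20]
pos 21 'b': at 6 ·f
pos 22 'b': at 8 ·f
pos 23 'b': at 9
pos 24 'b': at 10
pos 25 'b': at 10 ·f
pos 26 'a': at 11
pos 27 'c': at 12  emit P2@[22:27]
pos 28 'b': at 6 ·f
pos 29 'c': at 7  emit P1@[27:29]
pos 30 'a': at 3 ·f
pos 31 'b': at 4  emit P0@[28:31],P3@[29:31]
pos 32 'c': at 2 ·f
pos 33 'b': at 6 ·f
pos 34 'c': at 7  emit P1@[32:34]
pos 35 'a': at 3 ·f
pos 36 'b': at 4  emit P0@[33:36],P3@[34:36]
pos 37 'c': at 2 ·f
pos 38 'a': at 3
pos 39 'b': at 4  emit P0@[36:39],P3@[37:39]
pos 40 'b': at 8 ·f
pos 41 'b': at 9
pos 42 'b': at 10
pos 43 'b': at 10 ·f
pos 44 'a': at 11
pos 45 'c': at 12  emit P2@[40:45]
pos 46 'c': at 5 ·f
pos 47 'b': at 6
pos 48 'b': at 8 ·f
pos 49 'b': at 9
pos 50 'b': at 10
pos 51 'a': at 11
pos 52 'c': at 12  emit P2@[47:52]

Result: [[2,3],[10,2],[12,1],[20,2],[27,2],[29,1],[31,0],[31,3],[34,1],[36,0],[36,3],[39,0],[39,3],[45,2],[52,2]]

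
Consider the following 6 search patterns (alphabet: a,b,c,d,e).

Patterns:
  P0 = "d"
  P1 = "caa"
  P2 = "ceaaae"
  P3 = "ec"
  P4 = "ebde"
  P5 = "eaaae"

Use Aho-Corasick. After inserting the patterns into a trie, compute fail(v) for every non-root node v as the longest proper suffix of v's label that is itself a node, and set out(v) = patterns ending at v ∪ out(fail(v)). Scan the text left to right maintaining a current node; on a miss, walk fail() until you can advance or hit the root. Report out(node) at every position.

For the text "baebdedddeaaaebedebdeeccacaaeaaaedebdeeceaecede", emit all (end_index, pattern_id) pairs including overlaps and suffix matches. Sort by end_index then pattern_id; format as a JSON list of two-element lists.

Build:
Trie (insert patterns):
  0='ε' goto c→2 d→1 e→10
  1='d' goto ·  ←P0
  2='c' goto a→3 e→5
  3='ca' goto a→4
  4='caa' goto ·  ←P1
  5='ce' goto a→6
  6='cea' goto a→7
  7='ceaa' goto a→8
  8='ceaaa' goto e→9
  9='ceaaae' goto ·  ←P2
  10='e' goto a→15 b→12 c→11
  11='ec' goto ·  ←P3
  12='eb' goto d→13
  13='ebd' goto e→14
  14='ebde' goto ·  ←P4
  15='ea' goto a→16
  16='eaa' goto a→17
  17='eaaa' goto e→18
  18='eaaae' goto ·  ←P5

BFS fail/out derivation:
  fail(1) 'd': from fail(0)=0 chase 'd': 0 ⇒ 0;  out={0}∪out(0)={0}
  fail(2) 'c': from fail(0)=0 chase 'c': 0 ⇒ 0;  out=∅∪out(0)=∅
  fail(10) 'e': from fail(0)=0 chase 'e': 0 ⇒ 0;  out=∅∪out(0)=∅
  fail(3) 'ca': from fail(2)=0 chase 'a': 0 ⇒ 0;  out=∅∪out(0)=∅
  fail(5) 'ce': from fail(2)=0 chase 'e': 0 ⇒ 10;  out=∅∪out(10)=∅
  fail(11) 'ec': from fail(10)=0 chase 'c': 0 ⇒ 2;  out={3}∪out(2)={3}
  fail(12) 'eb': from fail(10)=0 chase 'b': 0 ⇒ 0;  out=∅∪out(0)=∅
  fail(15) 'ea': from fail(10)=0 chase 'a': 0 ⇒ 0;  out=∅∪out(0)=∅
  fail(4) 'caa': from fail(3)=0 chase 'a': 0 ⇒ 0;  out={1}∪out(0)={1}
  fail(6) 'cea': from fail(5)=10 chase 'a': 10 ⇒ 15;  out=∅∪out(15)=∅
  fail(13) 'ebd': from fail(12)=0 chase 'd': 0 ⇒ 1;  out=∅∪out(1)={0}
  fail(16) 'eaa': from fail(15)=0 chase 'a': 0 ⇒ 0;  out=∅∪out(0)=∅
  fail(7) 'ceaa': from fail(6)=15 chase 'a': 15 ⇒ 16;  out=∅∪out(16)=∅
  fail(14) 'ebde': from fail(13)=1 chase 'e': 1→0 ⇒ 10;  out={4}∪out(10)={4}
  fail(17) 'eaaa': from fail(16)=0 chase 'a': 0 ⇒ 0;  out=∅∪out(0)=∅
  fail(8) 'ceaaa': from fail(7)=16 chase 'a': 16 ⇒ 17;  out=∅∪out(17)=∅
  fail(18) 'eaaae': from fail(17)=0 chase 'e': 0 ⇒ 10;  out={5}∪out(10)={5}
  fail(9) 'ceaaae': from fail(8)=17 chase 'e': 17 ⇒ 18;  out={2}∪out(18)={2,5}

Text stream:
i=0 'b': node 0→0
i=1 'a': node 0→0
i=2 'e': node 0→10
i=3 'b': node 10→12
i=4 'd': node 12→13  ** P0@[4:4]
i=5 'e': node 13→14  ** P4@[2:5]
i=6 'd': node 14→1 (fail-walked)  ** P0@[6:6]
i=7 'd': node 1→1 (fail-walked)  ** P0@[7:7]
i=8 'd': node 1→1 (fail-walked)  ** P0@[8:8]
i=9 'e': node 1→10 (fail-walked)
i=10 'a': node 10→15
i=11 'a': node 15→16
i=12 'a': node 16→17
i=13 'e': node 17→18  ** P5@[9:13]
i=14 'b': node 18→12 (fail-walked)
i=15 'e': node 12→10 (fail-walked)
i=16 'd': node 10→1 (fail-walked)  ** P0@[16:16]
i=17 'e': node 1→10 (fail-walked)
i=18 'b': node 10→12
i=19 'd': node 12→13  ** P0@[19:19]
i=20 'e': node 13→14  ** P4@[17:20]
i=21 'e': node 14→10 (fail-walked)
i=22 'c': node 10→11  ** P3@[21:22]
i=23 'c': node 11→2 (fail-walked)
i=24 'a': node 2→3
i=25 'c': node 3→2 (fail-walked)
i=26 'a': node 2→3
i=27 'a': node 3→4  ** P1@[25:27]
i=28 'e': node 4→10 (fail-walked)
i=29 'a': node 10→15
i=30 'a': node 15→16
i=31 'a': node 16→17
i=32 'e': node 17→18  ** P5@[28:32]
i=33 'd': node 18→1 (fail-walked)  ** P0@[33:33]
i=34 'e': node 1→10 (fail-walked)
i=35 'b': node 10→12
i=36 'd': node 12→13  ** P0@[36:36]
i=37 'e': node 13→14  ** P4@[34:37]
i=38 'e': node 14→10 (fail-walked)
i=39 'c': node 10→11  ** P3@[38:39]
i=40 'e': node 11→5 (fail-walked)
i=41 'a': node 5→6
i=42 'e': node 6→10 (fail-walked)
i=43 'c': node 10→11  ** P3@[42:43]
i=44 'e': node 11→5 (fail-walked)
i=45 'd': node 5→1 (fail-walked)  ** P0@[45:45]
i=46 'e': node 1→10 (fail-walked)

All matches (sorted): [[4,0],[5,4],[6,0],[7,0],[8,0],[13,5],[16,0],[19,0],[20,4],[22,3],[27,1],[32,5],[33,0],[36,0],[37,4],[39,3],[43,3],[45,0]]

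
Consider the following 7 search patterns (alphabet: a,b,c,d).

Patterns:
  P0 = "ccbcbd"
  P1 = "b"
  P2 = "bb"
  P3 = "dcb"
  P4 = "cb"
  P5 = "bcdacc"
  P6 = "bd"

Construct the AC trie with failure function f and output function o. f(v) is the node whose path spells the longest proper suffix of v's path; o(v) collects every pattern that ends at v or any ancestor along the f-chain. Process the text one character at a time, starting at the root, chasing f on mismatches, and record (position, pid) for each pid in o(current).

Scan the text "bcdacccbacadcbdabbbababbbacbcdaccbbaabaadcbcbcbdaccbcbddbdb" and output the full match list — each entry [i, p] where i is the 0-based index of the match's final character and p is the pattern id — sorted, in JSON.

Build automaton:
Trie (insert patterns):
  n0 'ε': b→7 c→1 d→9
  n1 'c': b→12 c→2
  n2 'cc': b→3
  n3 'ccb': c→4
  n4 'ccbc': b→5
  n5 'ccbcb': d→6
  n6 'ccbcbd': ·  [P0 ends]
  n7 'b': b→8 c→13 d→18  [P1 ends]
  n8 'bb': ·  [P2 ends]
  n9 'd': c→10
  n10 'dc': b→11
  n11 'dcb': ·  [P3 ends]
  n12 'cb': ·  [P4 ends]
  n13 'bc': d→14
  n14 'bcd': a→15
  n15 'bcda': c→16
  n16 'bcdac': c→17
  n17 'bcdacc': ·  [P5 ends]
  n18 'bd': ·  [P6 ends]

Failure links (BFS by depth):
  n1('c'): parent n0 fail=0; on 'c' 0 → fail=0;  out ∅∪∅=∅
  n7('b'): parent n0 fail=0; on 'b' 0 → fail=0;  out {1}∪∅={1}
  n9('d'): parent n0 fail=0; on 'd' 0 → fail=0;  out ∅∪∅=∅
  n2('cc'): parent n1 fail=0; on 'c' 0 → fail=1;  out ∅∪∅=∅
  n8('bb'): parent n7 fail=0; on 'b' 0 → fail=7;  out {2}∪{1}={1,2}
  n10('dc'): parent n9 fail=0; on 'c' 0 → fail=1;  out ∅∪∅=∅
  n12('cb'): parent n1 fail=0; on 'b' 0 → fail=7;  out {4}∪{1}={1,4}
  n13('bc'): parent n7 fail=0; on 'c' 0 → fail=1;  out ∅∪∅=∅
  n18('bd'): parent n7 fail=0; on 'd' 0 → fail=9;  out {6}∪∅={6}
  n3('ccb'): parent n2 fail=1; on 'b' 1 → fail=12;  out ∅∪{1,4}={1,4}
  n11('dcb'): parent n10 fail=1; on 'b' 1 → fail=12;  out {3}∪{1,4}={1,3,4}
  n14('bcd'): parent n13 fail=1; on 'd' 1→0 → fail=9;  out ∅∪∅=∅
  n4('ccbc'): parent n3 fail=12; on 'c' 12→7 → fail=13;  out ∅∪∅=∅
  n15('bcda'): parent n14 fail=9; on 'a' 9→0 → fail=0;  out ∅∪∅=∅
  n5('ccbcb'): parent n4 fail=13; on 'b' 13→1 → fail=12;  out ∅∪{1,4}={1,4}
  n16('bcdac'): parent n15 fail=0; on 'c' 0 → fail=1;  out ∅∪∅=∅
  n6('ccbcbd'): parent n5 fail=12; on 'd' 12→7 → fail=18;  out {0}∪{6}={0,6}
  n17('bcdacc'): parent n16 fail=1; on 'c' 1 → fail=2;  out {5}∪∅={5}

Scan:
pos 0 'b': at 7  → match P1@[0:0]
pos 1 'c': at 13
pos 2 'd': at 14
pos 3 'a': at 15
pos 4 'c': at 16
pos 5 'c': at 17  → match P5@[0:5]
pos 6 'c': at 2 (via fail)
pos 7 'b': at 3  → match P1@[7:7],P4@[6:7]
pos 8 'a': at 0 (via fail)
pos 9 'c': at 1
pos 10 'a': at 0 (via fail)
pos 11 'd': at 9
pos 12 'c': at 10
pos 13 'b': at 11  → match P1@[13:13],P3@[11:13],P4@[12:13]
pos 14 'd': at 18 (via fail)  → match P6@[13:14]
pos 15 'a': at 0 (via fail)
pos 16 'b': at 7  → match P1@[16:16]
pos 17 'b': at 8  → match P1@[17:17],P2@[16:17]
pos 18 'b': at 8 (via fail)  → match P1@[18:18],P2@[17:18]
pos 19 'a': at 0 (via fail)
pos 20 'b': at 7  → match P1@[20:20]
pos 21 'a': at 0 (via fail)
pos 22 'b': at 7  → match P1@[22:22]
pos 23 'b': at 8  → match P1@[23:23],P2@[22:23]
pos 24 'b': at 8 (via fail)  → match P1@[24:24],P2@[23:24]
pos 25 'a': at 0 (via fail)
pos 26 'c': at 1
pos 27 'b': at 12  → match P1@[27:27],P4@[26:27]
pos 28 'c': at 13 (via fail)
pos 29 'd': at 14
pos 30 'a': at 15
pos 31 'c': at 16
pos 32 'c': at 17  → match P5@[27:32]
pos 33 'b': at 3 (via fail)  → match P1@[33:33],P4@[32:33]
pos 34 'b': at 8 (via fail)  → match P1@[34:34],P2@[33:34]
pos 35 'a': at 0 (via fail)
pos 36 'a': at 0
pos 37 'b': at 7  → match P1@[37:37]
pos 38 'a': at 0 (via fail)
pos 39 'a': at 0
pos 40 'd': at 9
pos 41 'c': at 10
pos 42 'b': at 11  → match P1@[42:42],P3@[40:42],P4@[41:42]
pos 43 'c': at 13 (via fail)
pos 44 'b': at 12 (via fail)  → match P1@[44:44],P4@[43:44]
pos 45 'c': at 13 (via fail)
pos 46 'b': at 12 (via fail)  → match P1@[46:46],P4@[45:46]
pos 47 'd': at 18 (via fail)  → match P6@[46:47]
pos 48 'a': at 0 (via fail)
pos 49 'c': at 1
pos 50 'c': at 2
pos 51 'b': at 3  → match P1@[51:51],P4@[50:51]
pos 52 'c': at 4
pos 53 'b': at 5  → match P1@[53:53],P4@[52:53]
pos 54 'd': at 6  → match P0@[49:54],P6@[53:54]
pos 55 'd': at 9 (via fail)
pos 56 'b': at 7 (via fail)  → match P1@[56:56]
pos 57 'd': at 18  → match P6@[56:57]
pos 58 'b': at 7 (via fail)  → match P1@[58:58]

All matches (sorted): [[0,1],[5,5],[7,1],[7,4],[13,1],[13,3],[13,4],[14,6],[16,1],[17,1],[17,2],[18,1],[18,2],[20,1],[22,1],[23,1],[23,2],[24,1],[24,2],[27,1],[27,4],[32,5],[33,1],[33,4],[34,1],[34,2],[37,1],[42,1],[42,3],[42,4],[44,1],[44,4],[46,1],[46,4],[47,6],[51,1],[51,4],[53,1],[53,4],[54,0],[54,6],[56,1],[57,6],[58,1]]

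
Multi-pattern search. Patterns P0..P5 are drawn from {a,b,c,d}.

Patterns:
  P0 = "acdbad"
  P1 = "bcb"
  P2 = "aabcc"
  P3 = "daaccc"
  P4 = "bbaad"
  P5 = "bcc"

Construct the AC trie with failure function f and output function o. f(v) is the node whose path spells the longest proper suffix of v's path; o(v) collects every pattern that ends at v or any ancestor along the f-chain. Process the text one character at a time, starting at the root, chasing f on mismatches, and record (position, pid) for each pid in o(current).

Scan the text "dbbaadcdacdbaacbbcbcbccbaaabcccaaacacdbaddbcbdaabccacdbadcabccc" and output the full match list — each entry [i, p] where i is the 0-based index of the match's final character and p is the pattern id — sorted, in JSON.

Construct AC machine:
Trie nodes:
  0='ε' goto a→1 b→7 d→14
  1='a' goto a→10 c→2
  2='ac' goto d→3
  3='acd' goto b→4
  4='acdb' goto a→5
  5='acdba' goto d→6
  6='acdbad' goto ·  ←P0
  7='b' goto b→20 c→8
  8='bc' goto b→9 c→24
  9='bcb' goto ·  ←P1
  10='aa' goto b→11
  11='aab' goto c→12
  12='aabc' goto c→13
  13='aabcc' goto ·  ←P2
  14='d' goto a→15
  15='da' goto a→16
  16='daa' goto c→17
  17='daac' goto c→18
  18='daacc' goto c→19
  19='daaccc' goto ·  ←P3
  20='bb' goto a→21
  21='bba' goto a→22
  22='bbaa' goto d→23
  23='bbaad' goto ·  ←P4
  24='bcc' goto ·  ←P5

BFS fail/out derivation:
  n1('a'): parent n0 fail=0; on 'a' 0 → fail=0;  out ∅∪∅=∅
  n7('b'): parent n0 fail=0; on 'b' 0 → fail=0;  out ∅∪∅=∅
  n14('d'): parent n0 fail=0; on 'd' 0 → fail=0;  out ∅∪∅=∅
  n2('ac'): parent n1 fail=0; on 'c' 0 → fail=0;  out ∅∪∅=∅
  n8('bc'): parent n7 fail=0; on 'c' 0 → fail=0;  out ∅∪∅=∅
  n10('aa'): parent n1 fail=0; on 'a' 0 → fail=1;  out ∅∪∅=∅
  n15('da'): parent n14 fail=0; on 'a' 0 → fail=1;  out ∅∪∅=∅
  n20('bb'): parent n7 fail=0; on 'b' 0 → fail=7;  out ∅∪∅=∅
  n3('acd'): parent n2 fail=0; on 'd' 0 → fail=14;  out ∅∪∅=∅
  n9('bcb'): parent n8 fail=0; on 'b' 0 → fail=7;  out {1}∪∅={1}
  n11('aab'): parent n10 fail=1; on 'b' 1→0 → fail=7;  out ∅∪∅=∅
  n16('daa'): parent n15 fail=1; on 'a' 1 → fail=10;  out ∅∪∅=∅
  n21('bba'): parent n20 fail=7; on 'a' 7→0 → fail=1;  out ∅∪∅=∅
  n24('bcc'): parent n8 fail=0; on 'c' 0 → fail=0;  out {5}∪∅={5}
  n4('acdb'): parent n3 fail=14; on 'b' 14→0 → fail=7;  out ∅∪∅=∅
  n12('aabc'): parent n11 fail=7; on 'c' 7 → fail=8;  out ∅∪∅=∅
  n17('daac'): parent n16 fail=10; on 'c' 10→1 → fail=2;  out ∅∪∅=∅
  n22('bbaa'): parent n21 fail=1; on 'a' 1 → fail=10;  out ∅∪∅=∅
  n5('acdba'): parent n4 fail=7; on 'a' 7→0 → fail=1;  out ∅∪∅=∅
  n13('aabcc'): parent n12 fail=8; on 'c' 8 → fail=24;  out {2}∪{5}={2,5}
  n18('daacc'): parent n17 fail=2; on 'c' 2→0 → fail=0;  out ∅∪∅=∅
  n23('bbaad'): parent n22 fail=10; on 'd' 10→1→0 → fail=14;  out {4}∪∅={4}
  n6('acdbad'): parent n5 fail=1; on 'd' 1→0 → fail=14;  out {0}∪∅={0}
  n19('daaccc'): parent n18 fail=0; on 'c' 0 → fail=0;  out {3}∪∅={3}

Scan:
i=0 'd': node 0→14
i=1 'b': node 14→7 (via fail)
i=2 'b': node 7→20
i=3 'a': node 20→21
i=4 'a': node 21→22
i=5 'd': node 22→23  emit P4@[1:5]
i=6 'c': node 23→0 (via fail)
i=7 'd': node 0→14
i=8 'a': node 14→15
i=9 'c': node 15→2 (via fail)
i=10 'd': node 2→3
i=11 'b': node 3→4
i=12 'a': node 4→5
i=13 'a': node 5→10 (via fail)
i=14 'c': node 10→2 (via fail)
i=15 'b': node 2→7 (via fail)
i=16 'b': node 7→20
i=17 'c': node 20→8 (via fail)
i=18 'b': node 8→9  emit P1@[16:18]
i=19 'c': node 9→8 (via fail)
i=20 'b': node 8→9  emit P1@[18:20]
i=21 'c': node 9→8 (via fail)
i=22 'c': node 8→24  emit P5@[20:22]
i=23 'b': node 24→7 (via fail)
i=24 'a': node 7→1 (via fail)
i=25 'a': node 1→10
i=26 'a': node 10→10 (via fail)
i=27 'b': node 10→11
i=28 'c': node 11→12
i=29 'c': node 12→13  emit P2@[25:29],P5@[27:29]
i=30 'c': node 13→0 (via fail)
i=31 'a': node 0→1
i=32 'a': node 1→10
i=33 'a': node 10→10 (via fail)
i=34 'c': node 10→2 (via fail)
i=35 'a': node 2→1 (via fail)
i=36 'c': node 1→2
i=37 'd': node 2→3
i=38 'b': node 3→4
i=39 'a': node 4→5
i=40 'd': node 5→6  emit P0@[35:40]
i=41 'd': node 6→14 (via fail)
i=42 'b': node 14→7 (via fail)
i=43 'c': node 7→8
i=44 'b': node 8→9  emit P1@[42:44]
i=45 'd': node 9→14 (via fail)
i=46 'a': node 14→15
i=47 'a': node 15→16
i=48 'b': node 16→11 (via fail)
i=49 'c': node 11→12
i=50 'c': node 12→13  emit P2@[46:50],P5@[48:50]
i=51 'a': node 13→1 (via fail)
i=52 'c': node 1→2
i=53 'd': node 2→3
i=54 'b': node 3→4
i=55 'a': node 4→5
i=56 'd': node 5→6  emit P0@[51:56]
i=57 'c': node 6→0 (via fail)
i=58 'a': node 0→1
i=59 'b': node 1→7 (via fail)
i=60 'c': node 7→8
i=61 'c': node 8→24  emit P5@[59:61]
i=62 'c': node 24→0 (via fail)

Matches: [[5,4],[18,1],[20,1],[22,5],[29,2],[29,5],[40,0],[44,1],[50,2],[50,5],[56,0],[61,5]]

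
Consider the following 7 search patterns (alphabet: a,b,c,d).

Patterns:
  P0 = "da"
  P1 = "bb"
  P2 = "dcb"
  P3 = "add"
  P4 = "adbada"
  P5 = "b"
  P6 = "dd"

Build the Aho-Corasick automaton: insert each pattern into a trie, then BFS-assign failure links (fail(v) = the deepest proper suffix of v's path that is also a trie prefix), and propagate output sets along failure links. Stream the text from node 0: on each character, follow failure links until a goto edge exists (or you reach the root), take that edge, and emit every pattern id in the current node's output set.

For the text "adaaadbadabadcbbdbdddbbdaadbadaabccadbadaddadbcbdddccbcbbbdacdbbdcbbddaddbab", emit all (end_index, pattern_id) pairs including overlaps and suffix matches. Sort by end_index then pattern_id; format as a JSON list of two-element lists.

Build:
Trie (insert patterns):
  n0 'ε': a→7 b→3 d→1
  n1 'd': a→2 c→5 d→14
  n2 'da': ·  [P0 ends]
  n3 'b': b→4  [P5 ends]
  n4 'bb': ·  [P1 ends]
  n5 'dc': b→6
  n6 'dcb': ·  [P2 ends]
  n7 'a': d→8
  n8 'ad': b→10 d→9
  n9 'add': ·  [P3 ends]
  n10 'adb': a→11
  n11 'adba': d→12
  n12 'adbad': a→13
  n13 'adbada': ·  [P4 ends]
  n14 'dd': ·  [P6 ends]

BFS fail/out derivation:
  fail(1) 'd': from fail(0)=0 chase 'd': 0 ⇒ 0;  out=∅∪out(0)=∅
  fail(3) 'b': from fail(0)=0 chase 'b': 0 ⇒ 0;  out={5}∪out(0)={5}
  fail(7) 'a': from fail(0)=0 chase 'a': 0 ⇒ 0;  out=∅∪out(0)=∅
  fail(2) 'da': from fail(1)=0 chase 'a': 0 ⇒ 7;  out={0}∪out(7)={0}
  fail(4) 'bb': from fail(3)=0 chase 'b': 0 ⇒ 3;  out={1}∪out(3)={1,5}
  fail(5) 'dc': from fail(1)=0 chase 'c': 0 ⇒ 0;  out=∅∪out(0)=∅
  fail(8) 'ad': from fail(7)=0 chase 'd': 0 ⇒ 1;  out=∅∪out(1)=∅
  fail(14) 'dd': from fail(1)=0 chase 'd': 0 ⇒ 1;  out={6}∪out(1)={6}
  fail(6) 'dcb': from fail(5)=0 chase 'b': 0 ⇒ 3;  out={2}∪out(3)={2,5}
  fail(9) 'add': from fail(8)=1 chase 'd': 1 ⇒ 14;  out={3}∪out(14)={3,6}
  fail(10) 'adb': from fail(8)=1 chase 'b': 1→0 ⇒ 3;  out=∅∪out(3)={5}
  fail(11) 'adba': from fail(10)=3 chase 'a': 3→0 ⇒ 7;  out=∅∪out(7)=∅
  fail(12) 'adbad': from fail(11)=7 chase 'd': 7 ⇒ 8;  out=∅∪out(8)=∅
  fail(13) 'adbada': from fail(12)=8 chase 'a': 8→1 ⇒ 2;  out={4}∪out(2)={0,4}

Scan:
[0] read 'a'  n0⇒n7
[1] read 'd'  n7⇒n8
[2] read 'a'  n8⇒n2 (fail-walked)  emit P0@[1:2]
[3] read 'a'  n2⇒n7 (fail-walked)
[4] read 'a'  n7⇒n7 (fail-walked)
[5] read 'd'  n7⇒n8
[6] read 'b'  n8⇒n10  emit P5@[6:6]
[7] read 'a'  n10⇒n11
[8] read 'd'  n11⇒n12
[9] read 'a'  n12⇒n13  emit P0@[8:9],P4@[4:9]
[10] read 'b'  n13⇒n3 (fail-walked)  emit P5@[10:10]
[11] read 'a'  n3⇒n7 (fail-walked)
[12] read 'd'  n7⇒n8
[13] read 'c'  n8⇒n5 (fail-walked)
[14] read 'b'  n5⇒n6  emit P2@[12:14],P5@[14:14]
[15] read 'b'  n6⇒n4 (fail-walked)  emit P1@[14:15],P5@[15:15]
[16] read 'd'  n4⇒n1 (fail-walked)
[17] read 'b'  n1⇒n3 (fail-walked)  emit P5@[17:17]
[18] read 'd'  n3⇒n1 (fail-walked)
[19] read 'd'  n1⇒n14  emit P6@[18:19]
[20] read 'd'  n14⇒n14 (fail-walked)  emit P6@[19:20]
[21] read 'b'  n14⇒n3 (fail-walked)  emit P5@[21:21]
[22] read 'b'  n3⇒n4  emit P1@[21:22],P5@[22:22]
[23] read 'd'  n4⇒n1 (fail-walked)
[24] read 'a'  n1⇒n2  emit P0@[23:24]
[25] read 'a'  n2⇒n7 (fail-walked)
[26] read 'd'  n7⇒n8
[27] read 'b'  n8⇒n10  emit P5@[27:27]
[28] read 'a'  n10⇒n11
[29] read 'd'  n11⇒n12
[30] read 'a'  n12⇒n13  emit P0@[29:30],P4@[25:30]
[31] read 'a'  n13⇒n7 (fail-walked)
[32] read 'b'  n7⇒n3 (fail-walked)  emit P5@[32:32]
[33] read 'c'  n3⇒n0 (fail-walked)
[34] read 'c'  n0⇒n0
[35] read 'a'  n0⇒n7
[36] read 'd'  n7⇒n8
[37] read 'b'  n8⇒n10  emit P5@[37:37]
[38] read 'a'  n10⇒n11
[39] read 'd'  n11⇒n12
[40] read 'a'  n12⇒n13  emit P0@[39:40],P4@[35:40]
[41] read 'd'  n13⇒n8 (fail-walked)
[42] read 'd'  n8⇒n9  emit P3@[40:42],P6@[41:42]
[43] read 'a'  n9⇒n2 (fail-walked)  emit P0@[42:43]
[44] read 'd'  n2⇒n8 (fail-walked)
[45] read 'b'  n8⇒n10  emit P5@[45:45]
[46] read 'c'  n10⇒n0 (fail-walked)
[47] read 'b'  n0⇒n3  emit P5@[47:47]
[48] read 'd'  n3⇒n1 (fail-walked)
[49] read 'd'  n1⇒n14  emit P6@[48:49]
[50] read 'd'  n14⇒n14 (fail-walked)  emit P6@[49:50]
[51] read 'c'  n14⇒n5 (fail-walked)
[52] read 'c'  n5⇒n0 (fail-walked)
[53] read 'b'  n0⇒n3  emit P5@[53:53]
[54] read 'c'  n3⇒n0 (fail-walked)
[55] read 'b'  n0⇒n3  emit P5@[55:55]
[56] read 'b'  n3⇒n4  emit P1@[55:56],P5@[56:56]
[57] read 'b'  n4⇒n4 (fail-walked)  emit P1@[56:57],P5@[57:57]
[58] read 'd'  n4⇒n1 (fail-walked)
[59] read 'a'  n1⇒n2  emit P0@[58:59]
[60] read 'c'  n2⇒n0 (fail-walked)
[61] read 'd'  n0⇒n1
[62] read 'b'  n1⇒n3 (fail-walked)  emit P5@[62:62]
[63] read 'b'  n3⇒n4  emit P1@[62:63],P5@[63:63]
[64] read 'd'  n4⇒n1 (fail-walked)
[65] read 'c'  n1⇒n5
[66] read 'b'  n5⇒n6  emit P2@[64:66],P5@[66:66]
[67] read 'b'  n6⇒n4 (fail-walked)  emit P1@[66:67],P5@[67:67]
[68] read 'd'  n4⇒n1 (fail-walked)
[69] read 'd'  n1⇒n14  emit P6@[68:69]
[70] read 'a'  n14⇒n2 (fail-walked)  emit P0@[69:70]
[71] read 'd'  n2⇒n8 (fail-walked)
[72] read 'd'  n8⇒n9  emit P3@[70:72],P6@[71:72]
[73] read 'b'  n9⇒n3 (fail-walked)  emit P5@[73:73]
[74] read 'a'  n3⇒n7 (fail-walked)
[75] read 'b'  n7⇒n3 (fail-walked)  emit P5@[75:75]

Matches: [[2,0],[6,5],[9,0],[9,4],[10,5],[14,2],[14,5],[15,1],[15,5],[17,5],[19,6],[20,6],[21,5],[22,1],[22,5],[24,0],[27,5],[30,0],[30,4],[32,5],[37,5],[40,0],[40,4],[42,3],[42,6],[43,0],[45,5],[47,5],[49,6],[50,6],[53,5],[55,5],[56,1],[56,5],[57,1],[57,5],[59,0],[62,5],[63,1],[63,5],[66,2],[66,5],[67,1],[67,5],[69,6],[70,0],[72,3],[72,6],[73,5],[75,5]]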